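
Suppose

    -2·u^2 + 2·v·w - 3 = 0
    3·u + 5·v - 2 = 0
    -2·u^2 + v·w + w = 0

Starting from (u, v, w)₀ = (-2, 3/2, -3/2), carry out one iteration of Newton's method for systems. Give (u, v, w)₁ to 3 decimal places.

At (-2, 3/2, -3/2): F = (-15.500, -0.500, -11.750).
Jacobian J = [[-4·u, 2·w, 2·v], [3, 5, 0], [-4·u, w, v + 1]].
At the point, J = [[8.000, -3.000, 3.000], [3.000, 5.000, 0.000], [8.000, -1.500, 2.500]] (det J = -11.000).
Solving J·Δ = −F gives Δ = (-1.727, 1.136, 10.909).
Then the next iterate is (u, v, w)₁ = (-3.727, 2.636, 9.409).

(-3.727, 2.636, 9.409)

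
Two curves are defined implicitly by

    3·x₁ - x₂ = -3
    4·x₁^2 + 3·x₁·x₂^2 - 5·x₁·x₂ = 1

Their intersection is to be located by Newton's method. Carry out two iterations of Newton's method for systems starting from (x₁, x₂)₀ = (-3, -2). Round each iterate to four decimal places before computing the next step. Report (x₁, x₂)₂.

(-1.2682, -0.8046)

At (-3, -2): F = (-4.0000, -31.0000).
Jacobian J = [[3, -1], [8·x₁ + 3·x₂^2 - 5·x₂, 6·x₁·x₂ - 5·x₁]].
At the point, J = [[3.0000, -1.0000], [-2.0000, 51.0000]] (det J = 151.0000).
Solving J·Δ = −F gives Δ = (1.5563, 0.6689).
Then the next iterate is (x₁, x₂)₁ = (-1.4437, -1.3311).
Round to (-1.4437, -1.3311) and repeat: F = (0.0000, -9.945427), J = [[3.0000, -1.0000], [0.421382, 18.748754]].
Δ = (0.1755, 0.5265), so (x₁, x₂)₂ = (-1.2682, -0.8046).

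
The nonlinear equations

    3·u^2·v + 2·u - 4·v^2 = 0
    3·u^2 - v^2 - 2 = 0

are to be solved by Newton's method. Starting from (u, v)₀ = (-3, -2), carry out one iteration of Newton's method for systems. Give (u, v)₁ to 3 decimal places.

At (-3, -2): F = (-76.000, 21.000).
Jacobian J = [[6·u·v + 2, 3·u^2 - 8·v], [6·u, -2·v]].
At the point, J = [[38.000, 43.000], [-18.000, 4.000]] (det J = 926.000).
Solving J·Δ = −F gives Δ = (1.303, 0.616).
Then the next iterate is (u, v)₁ = (-1.697, -1.384).

(-1.697, -1.384)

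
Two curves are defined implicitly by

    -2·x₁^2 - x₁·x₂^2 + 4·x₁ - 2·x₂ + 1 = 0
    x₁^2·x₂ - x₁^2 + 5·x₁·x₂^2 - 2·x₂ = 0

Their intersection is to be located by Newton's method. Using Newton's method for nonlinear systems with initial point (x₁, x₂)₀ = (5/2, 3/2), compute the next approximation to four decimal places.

(1.7781, 1.0611)

At (5/2, 3/2): F = (-10.1250, 28.2500).
Jacobian J = [[-4·x₁ - x₂^2 + 4, -2·x₁·x₂ - 2], [2·x₁·x₂ - 2·x₁ + 5·x₂^2, x₁^2 + 10·x₁·x₂ - 2]].
At the point, J = [[-8.2500, -9.5000], [13.7500, 41.7500]] (det J = -213.8125).
Solving J·Δ = −F gives Δ = (-0.7219, -0.4389).
Then the next iterate is (x₁, x₂)₁ = (1.7781, 1.0611).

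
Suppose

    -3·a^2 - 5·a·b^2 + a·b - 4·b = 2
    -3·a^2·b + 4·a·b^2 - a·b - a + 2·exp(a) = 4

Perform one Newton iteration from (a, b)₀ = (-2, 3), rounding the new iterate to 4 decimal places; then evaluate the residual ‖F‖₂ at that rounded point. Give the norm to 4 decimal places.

At (-2, 3): F = (58.0000, -103.729329).
Jacobian J = [[-6·a - 5·b^2 + b, -10·a·b + a - 4], [-6·a·b + 4·b^2 - b + 2·exp(a) - 1, -3·a^2 + 8·a·b - a]].
At the point, J = [[-30.0000, 54.0000], [68.270671, -58.0000]] (det J = -1946.616211).
Solving J·Δ = −F gives Δ = (1.1494, -0.4355).
Then the next iterate is (a, b)₁ = (-0.8506, 2.5645).
Re-evaluating at (-0.8506, 2.5645): F = (11.360611, -28.056552), so ‖F‖₂ = 30.2694.

30.2694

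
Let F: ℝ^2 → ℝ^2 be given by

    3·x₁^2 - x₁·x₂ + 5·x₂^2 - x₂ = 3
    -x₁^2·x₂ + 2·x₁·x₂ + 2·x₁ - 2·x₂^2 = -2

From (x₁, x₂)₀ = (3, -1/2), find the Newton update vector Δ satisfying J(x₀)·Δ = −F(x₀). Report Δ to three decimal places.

At (3, -1/2): F = (27.250, 9.000).
Jacobian J = [[6·x₁ - x₂, -x₁ + 10·x₂ - 1], [-2·x₁·x₂ + 2·x₂ + 2, -x₁^2 + 2·x₁ - 4·x₂]].
At the point, J = [[18.500, -9.000], [4.000, -1.000]] (det J = 17.500).
Solving J·Δ = −F gives Δ = (-3.071, -3.286).

(-3.071, -3.286)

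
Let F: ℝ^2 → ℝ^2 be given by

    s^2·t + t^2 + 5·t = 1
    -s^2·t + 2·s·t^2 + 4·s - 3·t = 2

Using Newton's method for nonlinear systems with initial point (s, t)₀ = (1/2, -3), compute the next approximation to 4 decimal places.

At (1/2, -3): F = (-7.7500, 18.7500).
Jacobian J = [[2·s·t, s^2 + 2·t + 5], [-2·s·t + 2·t^2 + 4, -s^2 + 4·s·t - 3]].
At the point, J = [[-3.0000, -0.7500], [25.0000, -9.2500]] (det J = 46.5000).
Solving J·Δ = −F gives Δ = (-1.8441, -2.9570).
Then the next iterate is (s, t)₁ = (-1.3441, -5.9570).

(-1.3441, -5.9570)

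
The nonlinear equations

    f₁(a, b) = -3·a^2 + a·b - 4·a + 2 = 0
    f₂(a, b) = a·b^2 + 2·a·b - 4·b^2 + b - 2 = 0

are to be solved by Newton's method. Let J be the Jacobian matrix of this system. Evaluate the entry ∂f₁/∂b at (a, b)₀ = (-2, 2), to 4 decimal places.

-2.0000

∂f₁/∂b = a.
At (-2, 2) this is -2.0000.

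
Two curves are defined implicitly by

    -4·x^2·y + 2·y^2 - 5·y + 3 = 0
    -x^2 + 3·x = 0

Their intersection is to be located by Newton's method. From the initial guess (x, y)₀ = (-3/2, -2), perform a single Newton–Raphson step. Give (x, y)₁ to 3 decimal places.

At (-3/2, -2): F = (39.000, -6.750).
Jacobian J = [[-8·x·y, -4·x^2 + 4·y - 5], [-2·x + 3, 0]].
At the point, J = [[-24.000, -22.000], [6.000, 0.000]] (det J = 132.000).
Solving J·Δ = −F gives Δ = (1.125, 0.545).
Then the next iterate is (x, y)₁ = (-0.375, -1.455).

(-0.375, -1.455)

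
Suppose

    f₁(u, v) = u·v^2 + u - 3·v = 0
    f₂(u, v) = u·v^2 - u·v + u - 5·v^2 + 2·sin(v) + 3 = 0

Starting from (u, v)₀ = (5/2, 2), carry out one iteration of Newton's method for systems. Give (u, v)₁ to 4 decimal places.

(2.1248, 1.3394)

At (5/2, 2): F = (6.5000, -7.681405).
Jacobian J = [[v^2 + 1, 2·u·v - 3], [v^2 - v + 1, 2·u·v - u - 10·v + 2·cos(v)]].
At the point, J = [[5.0000, 7.0000], [3.0000, -13.332294]] (det J = -87.661468).
Solving J·Δ = −F gives Δ = (-0.3752, -0.6606).
Then the next iterate is (u, v)₁ = (2.1248, 1.3394).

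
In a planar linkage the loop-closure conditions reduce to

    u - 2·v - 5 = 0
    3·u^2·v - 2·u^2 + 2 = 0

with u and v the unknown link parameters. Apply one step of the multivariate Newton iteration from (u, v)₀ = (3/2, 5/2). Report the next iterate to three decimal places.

At (3/2, 5/2): F = (-8.500, 14.375).
Jacobian J = [[1, -2], [6·u·v - 4·u, 3·u^2]].
At the point, J = [[1.000, -2.000], [16.500, 6.750]] (det J = 39.750).
Solving J·Δ = −F gives Δ = (0.720, -3.890).
Then the next iterate is (u, v)₁ = (2.220, -1.390).

(2.220, -1.390)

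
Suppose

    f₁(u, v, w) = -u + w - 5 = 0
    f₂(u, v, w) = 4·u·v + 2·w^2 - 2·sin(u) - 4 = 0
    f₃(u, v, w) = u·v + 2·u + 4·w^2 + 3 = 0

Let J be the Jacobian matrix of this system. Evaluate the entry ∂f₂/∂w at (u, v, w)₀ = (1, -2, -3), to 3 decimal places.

∂f₂/∂w = 4·w.
At (1, -2, -3) this is -12.000.

-12.000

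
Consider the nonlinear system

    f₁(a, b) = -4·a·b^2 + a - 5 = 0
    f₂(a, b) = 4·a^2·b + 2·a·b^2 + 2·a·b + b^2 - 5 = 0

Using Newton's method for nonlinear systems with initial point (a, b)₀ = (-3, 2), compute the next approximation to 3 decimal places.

(-2.189, 1.420)

At (-3, 2): F = (40.000, 35.000).
Jacobian J = [[-4·b^2 + 1, -8·a·b], [8·a·b + 2·b^2 + 2·b, 4·a^2 + 4·a·b + 2·a + 2·b]].
At the point, J = [[-15.000, 48.000], [-36.000, 10.000]] (det J = 1578.000).
Solving J·Δ = −F gives Δ = (0.811, -0.580).
Then the next iterate is (a, b)₁ = (-2.189, 1.420).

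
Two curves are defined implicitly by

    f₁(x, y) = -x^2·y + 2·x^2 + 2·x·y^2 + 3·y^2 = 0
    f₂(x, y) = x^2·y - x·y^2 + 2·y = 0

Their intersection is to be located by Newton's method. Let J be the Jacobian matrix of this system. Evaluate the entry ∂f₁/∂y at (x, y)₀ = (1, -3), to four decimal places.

∂f₁/∂y = -x^2 + 4·x·y + 6·y.
At (1, -3) this is -31.0000.

-31.0000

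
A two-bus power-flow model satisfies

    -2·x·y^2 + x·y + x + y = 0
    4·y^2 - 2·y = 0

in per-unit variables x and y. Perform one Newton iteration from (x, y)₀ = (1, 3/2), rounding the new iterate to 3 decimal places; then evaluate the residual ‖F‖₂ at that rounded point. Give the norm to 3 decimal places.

At (1, 3/2): F = (-0.500, 6.000).
Jacobian J = [[-2·y^2 + y + 1, -4·x·y + x + 1], [0, 8·y - 2]].
At the point, J = [[-2.000, -4.000], [0.000, 10.000]] (det J = -20.000).
Solving J·Δ = −F gives Δ = (0.950, -0.600).
Then the next iterate is (x, y)₁ = (1.950, 0.900).
Re-evaluating at (1.950, 0.900): F = (1.446, 1.440), so ‖F‖₂ = 2.041.

2.041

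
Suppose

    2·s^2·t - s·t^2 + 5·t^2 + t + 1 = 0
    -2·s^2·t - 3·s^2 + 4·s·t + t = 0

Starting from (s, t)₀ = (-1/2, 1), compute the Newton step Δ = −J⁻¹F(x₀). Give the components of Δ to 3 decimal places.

At (-1/2, 1): F = (8.000, -2.250).
Jacobian J = [[4·s·t - t^2, 2·s^2 - 2·s·t + 10·t + 1], [-4·s·t - 6·s + 4·t, -2·s^2 + 4·s + 1]].
At the point, J = [[-3.000, 12.500], [9.000, -1.500]] (det J = -108.000).
Solving J·Δ = −F gives Δ = (0.149, -0.604).

(0.149, -0.604)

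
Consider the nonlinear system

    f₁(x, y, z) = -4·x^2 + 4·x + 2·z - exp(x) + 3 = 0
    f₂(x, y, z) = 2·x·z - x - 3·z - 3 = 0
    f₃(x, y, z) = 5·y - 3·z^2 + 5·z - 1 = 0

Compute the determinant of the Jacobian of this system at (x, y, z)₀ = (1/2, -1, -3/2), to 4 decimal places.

-56.4872

J = [[-8·x - exp(x) + 4, 0, 2], [2·z - 1, 0, 2·x - 3], [0, 5, -6·z + 5]].
At the point, J = [[-1.648721, 0.0000, 2.0000], [-4.0000, 0.0000, -2.0000], [0.0000, 5.0000, 14.0000]].
det J = -56.4872.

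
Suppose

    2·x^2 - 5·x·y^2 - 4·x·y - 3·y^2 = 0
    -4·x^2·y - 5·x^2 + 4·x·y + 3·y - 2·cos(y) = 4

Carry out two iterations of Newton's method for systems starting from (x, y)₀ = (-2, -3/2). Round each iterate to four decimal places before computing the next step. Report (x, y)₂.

(-0.8555, -1.9276)

At (-2, -3/2): F = (11.7500, 7.358526).
Jacobian J = [[4·x - 5·y^2 - 4·y, -10·x·y - 4·x - 6·y], [-8·x·y - 10·x + 4·y, -4·x^2 + 4·x + 2·sin(y) + 3]].
At the point, J = [[-13.2500, -13.0000], [-10.0000, -22.994990]] (det J = 174.683617).
Solving J·Δ = −F gives Δ = (0.9991, -0.1145).
Then the next iterate is (x, y)₁ = (-1.0009, -1.6145).
Round to (-1.0009, -1.6145) and repeat: F = (0.764740, -0.831683), J = [[-10.578651, -2.468930], [-9.376624, -7.008894]].
Δ = (0.1454, -0.3131), so (x, y)₂ = (-0.8555, -1.9276).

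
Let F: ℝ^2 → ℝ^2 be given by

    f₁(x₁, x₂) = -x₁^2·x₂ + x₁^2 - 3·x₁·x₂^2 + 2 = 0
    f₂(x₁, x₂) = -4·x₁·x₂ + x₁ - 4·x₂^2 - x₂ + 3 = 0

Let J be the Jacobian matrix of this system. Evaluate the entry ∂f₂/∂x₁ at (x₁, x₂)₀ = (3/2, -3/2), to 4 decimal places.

∂f₂/∂x₁ = -4·x₂ + 1.
At (3/2, -3/2) this is 7.0000.

7.0000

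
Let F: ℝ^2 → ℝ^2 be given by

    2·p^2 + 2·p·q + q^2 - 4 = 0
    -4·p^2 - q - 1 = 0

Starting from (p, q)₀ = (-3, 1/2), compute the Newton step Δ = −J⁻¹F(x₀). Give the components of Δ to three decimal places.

At (-3, 1/2): F = (11.250, -37.500).
Jacobian J = [[4·p + 2·q, 2·p + 2·q], [-8·p, -1]].
At the point, J = [[-11.000, -5.000], [24.000, -1.000]] (det J = 131.000).
Solving J·Δ = −F gives Δ = (1.517, -1.088).

(1.517, -1.088)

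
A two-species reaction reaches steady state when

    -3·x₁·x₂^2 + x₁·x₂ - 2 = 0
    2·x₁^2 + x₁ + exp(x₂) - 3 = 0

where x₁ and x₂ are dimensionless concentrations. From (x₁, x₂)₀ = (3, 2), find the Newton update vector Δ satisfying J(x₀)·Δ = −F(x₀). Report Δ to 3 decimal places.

(-1.694, -0.457)

At (3, 2): F = (-32.000, 25.38906).
Jacobian J = [[-3·x₂^2 + x₂, -6·x₁·x₂ + x₁], [4·x₁ + 1, exp(x₂)]].
At the point, J = [[-10.000, -33.000], [13.000, 7.38906]] (det J = 355.10944).
Solving J·Δ = −F gives Δ = (-1.694, -0.457).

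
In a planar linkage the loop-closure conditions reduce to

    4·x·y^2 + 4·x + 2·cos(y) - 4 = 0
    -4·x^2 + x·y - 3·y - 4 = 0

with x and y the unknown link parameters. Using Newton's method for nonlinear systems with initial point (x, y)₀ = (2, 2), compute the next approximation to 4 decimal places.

(0.4379, 1.8700)

At (2, 2): F = (35.167706, -22.0000).
Jacobian J = [[4·y^2 + 4, 8·x·y - 2·sin(y)], [-8·x + y, x - 3]].
At the point, J = [[20.0000, 30.181405], [-14.0000, -1.0000]] (det J = 402.539672).
Solving J·Δ = −F gives Δ = (-1.5621, -0.1300).
Then the next iterate is (x, y)₁ = (0.4379, 1.8700).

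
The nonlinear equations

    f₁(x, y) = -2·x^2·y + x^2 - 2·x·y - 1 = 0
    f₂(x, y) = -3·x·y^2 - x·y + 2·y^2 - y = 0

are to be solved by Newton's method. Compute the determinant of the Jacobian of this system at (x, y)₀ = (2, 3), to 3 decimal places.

J = [[-4·x·y + 2·x - 2·y, -2·x^2 - 2·x], [-3·y^2 - y, -6·x·y - x + 4·y - 1]].
At the point, J = [[-26.000, -12.000], [-30.000, -27.000]].
det J = 342.000.

342.000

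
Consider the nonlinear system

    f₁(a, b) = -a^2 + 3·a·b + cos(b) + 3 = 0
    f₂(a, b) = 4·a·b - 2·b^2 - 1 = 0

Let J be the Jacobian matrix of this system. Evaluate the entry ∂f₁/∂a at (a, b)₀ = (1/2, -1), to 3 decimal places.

∂f₁/∂a = -2·a + 3·b.
At (1/2, -1) this is -4.000.

-4.000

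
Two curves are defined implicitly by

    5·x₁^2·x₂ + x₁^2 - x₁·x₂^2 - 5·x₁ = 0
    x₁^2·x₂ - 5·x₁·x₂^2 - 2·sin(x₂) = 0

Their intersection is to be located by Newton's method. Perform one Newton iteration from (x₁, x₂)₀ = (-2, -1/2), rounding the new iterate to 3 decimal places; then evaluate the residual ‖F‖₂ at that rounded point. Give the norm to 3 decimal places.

At (-2, -1/2): F = (4.500, 1.45885).
Jacobian J = [[10·x₁·x₂ + 2·x₁ - x₂^2 - 5, 5·x₁^2 - 2·x₁·x₂], [2·x₁·x₂ - 5·x₂^2, x₁^2 - 10·x₁·x₂ - 2·cos(x₂)]].
At the point, J = [[0.750, 18.000], [0.750, -7.75517]] (det J = -19.31637).
Solving J·Δ = −F gives Δ = (-3.166, -0.118).
Then the next iterate is (x₁, x₂)₁ = (-5.166, -0.618).
Re-evaluating at (-5.166, -0.618): F = (-27.97397, -5.46900), so ‖F‖₂ = 28.504.

28.504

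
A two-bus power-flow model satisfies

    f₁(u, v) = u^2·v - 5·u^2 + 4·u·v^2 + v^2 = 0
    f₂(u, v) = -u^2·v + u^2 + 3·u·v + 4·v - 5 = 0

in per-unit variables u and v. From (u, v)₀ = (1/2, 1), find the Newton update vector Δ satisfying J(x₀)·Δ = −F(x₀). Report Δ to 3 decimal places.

(0.393, -0.320)

At (1/2, 1): F = (2.000, 0.500).
Jacobian J = [[2·u·v - 10·u + 4·v^2, u^2 + 8·u·v + 2·v], [-2·u·v + 2·u + 3·v, -u^2 + 3·u + 4]].
At the point, J = [[0.000, 6.250], [3.000, 5.250]] (det J = -18.750).
Solving J·Δ = −F gives Δ = (0.393, -0.320).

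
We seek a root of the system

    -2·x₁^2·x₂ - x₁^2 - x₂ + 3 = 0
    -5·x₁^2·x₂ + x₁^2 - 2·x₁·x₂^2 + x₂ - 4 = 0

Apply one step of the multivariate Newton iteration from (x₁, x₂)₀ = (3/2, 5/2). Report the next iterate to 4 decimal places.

(1.1196, 1.3814)

At (3/2, 5/2): F = (-13.0000, -46.1250).
Jacobian J = [[-4·x₁·x₂ - 2·x₁, -2·x₁^2 - 1], [-10·x₁·x₂ + 2·x₁ - 2·x₂^2, -5·x₁^2 - 4·x₁·x₂ + 1]].
At the point, J = [[-18.0000, -5.5000], [-47.0000, -25.2500]] (det J = 196.0000).
Solving J·Δ = −F gives Δ = (-0.3804, -1.1186).
Then the next iterate is (x₁, x₂)₁ = (1.1196, 1.3814).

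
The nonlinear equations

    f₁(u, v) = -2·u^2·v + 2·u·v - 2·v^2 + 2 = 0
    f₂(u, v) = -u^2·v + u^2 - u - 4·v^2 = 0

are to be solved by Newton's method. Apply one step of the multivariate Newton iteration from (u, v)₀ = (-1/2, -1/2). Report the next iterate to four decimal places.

At (-1/2, -1/2): F = (2.2500, -0.1250).
Jacobian J = [[-4·u·v + 2·v, -2·u^2 + 2·u - 4·v], [-2·u·v + 2·u - 1, -u^2 - 8·v]].
At the point, J = [[-2.0000, 0.5000], [-2.5000, 3.7500]] (det J = -6.2500).
Solving J·Δ = −F gives Δ = (1.3600, 0.9400).
Then the next iterate is (u, v)₁ = (0.8600, 0.4400).

(0.8600, 0.4400)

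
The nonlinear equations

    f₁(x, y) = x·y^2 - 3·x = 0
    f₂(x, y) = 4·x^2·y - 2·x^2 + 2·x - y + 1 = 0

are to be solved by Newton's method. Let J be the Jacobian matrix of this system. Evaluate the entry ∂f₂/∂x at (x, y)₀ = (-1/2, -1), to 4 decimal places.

8.0000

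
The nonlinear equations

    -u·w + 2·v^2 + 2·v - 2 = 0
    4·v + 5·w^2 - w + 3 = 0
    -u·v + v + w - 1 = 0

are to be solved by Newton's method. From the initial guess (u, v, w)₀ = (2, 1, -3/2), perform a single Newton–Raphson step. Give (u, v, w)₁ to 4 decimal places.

(-0.4143, 1.1982, -0.2161)

At (2, 1, -3/2): F = (5.0000, 19.7500, -3.5000).
Jacobian J = [[-w, 4·v + 2, -u], [0, 4, 10·w - 1], [-v, -u + 1, 1]].
At the point, J = [[1.5000, 6.0000, -2.0000], [0.0000, 4.0000, -16.0000], [-1.0000, -1.0000, 1.0000]] (det J = 70.0000).
Solving J·Δ = −F gives Δ = (-2.4143, 0.1982, 1.2839).
Then the next iterate is (u, v, w)₁ = (-0.4143, 1.1982, -0.2161).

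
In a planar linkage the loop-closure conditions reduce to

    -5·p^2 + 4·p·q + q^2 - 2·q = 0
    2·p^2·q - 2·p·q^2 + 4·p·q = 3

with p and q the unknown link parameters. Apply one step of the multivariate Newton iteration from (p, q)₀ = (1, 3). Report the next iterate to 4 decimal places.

(0.4000, 1.9000)

At (1, 3): F = (10.0000, -3.0000).
Jacobian J = [[-10·p + 4·q, 4·p + 2·q - 2], [4·p·q - 2·q^2 + 4·q, 2·p^2 - 4·p·q + 4·p]].
At the point, J = [[2.0000, 8.0000], [6.0000, -6.0000]] (det J = -60.0000).
Solving J·Δ = −F gives Δ = (-0.6000, -1.1000).
Then the next iterate is (p, q)₁ = (0.4000, 1.9000).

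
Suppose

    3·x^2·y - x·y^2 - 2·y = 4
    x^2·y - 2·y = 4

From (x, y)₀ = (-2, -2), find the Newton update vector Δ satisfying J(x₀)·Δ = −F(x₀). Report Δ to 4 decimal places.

(0.6667, 1.3333)

At (-2, -2): F = (-16.0000, -8.0000).
Jacobian J = [[6·x·y - y^2, 3·x^2 - 2·x·y - 2], [2·x·y, x^2 - 2]].
At the point, J = [[20.0000, 2.0000], [8.0000, 2.0000]] (det J = 24.0000).
Solving J·Δ = −F gives Δ = (0.6667, 1.3333).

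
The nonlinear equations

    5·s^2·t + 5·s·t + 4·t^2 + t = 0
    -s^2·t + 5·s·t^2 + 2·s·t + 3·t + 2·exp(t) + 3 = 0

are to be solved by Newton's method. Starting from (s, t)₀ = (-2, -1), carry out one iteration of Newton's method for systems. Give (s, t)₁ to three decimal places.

At (-2, -1): F = (-7.000, -1.26424).
Jacobian J = [[10·s·t + 5·t, 5·s^2 + 5·s + 8·t + 1], [-2·s·t + 5·t^2 + 2·t, -s^2 + 10·s·t + 2·s + 2·exp(t) + 3]].
At the point, J = [[15.000, 3.000], [-1.000, 15.73576]] (det J = 239.03638).
Solving J·Δ = −F gives Δ = (0.445, 0.109).
Then the next iterate is (s, t)₁ = (-1.555, -0.891).

(-1.555, -0.891)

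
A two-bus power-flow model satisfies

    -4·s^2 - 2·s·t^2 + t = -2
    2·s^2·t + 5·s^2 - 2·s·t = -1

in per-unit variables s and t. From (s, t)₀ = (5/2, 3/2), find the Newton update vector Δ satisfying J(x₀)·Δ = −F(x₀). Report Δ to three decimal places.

At (5/2, 3/2): F = (-32.750, 43.500).
Jacobian J = [[-8·s - 2·t^2, -4·s·t + 1], [4·s·t + 10·s - 2·t, 2·s^2 - 2·s]].
At the point, J = [[-24.500, -14.000], [37.000, 7.500]] (det J = 334.250).
Solving J·Δ = −F gives Δ = (-1.087, -0.437).

(-1.087, -0.437)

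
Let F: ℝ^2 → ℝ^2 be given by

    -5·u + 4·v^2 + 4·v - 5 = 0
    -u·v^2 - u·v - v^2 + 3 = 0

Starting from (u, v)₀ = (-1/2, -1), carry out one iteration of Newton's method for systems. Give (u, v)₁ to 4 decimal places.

At (-1/2, -1): F = (-2.5000, 2.0000).
Jacobian J = [[-5, 8·v + 4], [-v^2 - v, -2·u·v - u - 2·v]].
At the point, J = [[-5.0000, -4.0000], [0.0000, 1.5000]] (det J = -7.5000).
Solving J·Δ = −F gives Δ = (0.5667, -1.3333).
Then the next iterate is (u, v)₁ = (0.0667, -2.3333).

(0.0667, -2.3333)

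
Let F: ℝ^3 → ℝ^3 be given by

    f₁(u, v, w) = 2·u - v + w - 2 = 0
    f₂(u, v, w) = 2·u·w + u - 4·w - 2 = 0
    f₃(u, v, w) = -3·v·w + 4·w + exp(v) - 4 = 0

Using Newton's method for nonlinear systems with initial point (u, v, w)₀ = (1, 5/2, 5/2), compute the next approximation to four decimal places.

(1.3187, 1.0934, 0.4560)

At (1, 5/2, 5/2): F = (0.0000, -6.0000, -0.567506).
Jacobian J = [[2, -1, 1], [2·w + 1, 0, 2·u - 4], [0, -3·w + exp(v), -3·v + 4]].
At the point, J = [[2.0000, -1.0000, 1.0000], [6.0000, 0.0000, -2.0000], [0.0000, 4.682494, -3.5000]] (det J = 25.824940).
Solving J·Δ = −F gives Δ = (0.3187, -1.4066, -2.0440).
Then the next iterate is (u, v, w)₁ = (1.3187, 1.0934, 0.4560).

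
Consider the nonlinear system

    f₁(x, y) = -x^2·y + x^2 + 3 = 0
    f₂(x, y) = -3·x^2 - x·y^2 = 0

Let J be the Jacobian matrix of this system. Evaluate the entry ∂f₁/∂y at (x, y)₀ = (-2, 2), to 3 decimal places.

-4.000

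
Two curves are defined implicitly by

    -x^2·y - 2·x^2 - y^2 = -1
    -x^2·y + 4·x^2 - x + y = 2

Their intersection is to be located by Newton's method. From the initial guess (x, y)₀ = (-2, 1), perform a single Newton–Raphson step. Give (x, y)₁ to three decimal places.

At (-2, 1): F = (-12.000, 13.000).
Jacobian J = [[-2·x·y - 4·x, -x^2 - 2·y], [-2·x·y + 8·x - 1, -x^2 + 1]].
At the point, J = [[12.000, -6.000], [-13.000, -3.000]] (det J = -114.000).
Solving J·Δ = −F gives Δ = (1.000, 0.000).
Then the next iterate is (x, y)₁ = (-1.000, 1.000).

(-1.000, 1.000)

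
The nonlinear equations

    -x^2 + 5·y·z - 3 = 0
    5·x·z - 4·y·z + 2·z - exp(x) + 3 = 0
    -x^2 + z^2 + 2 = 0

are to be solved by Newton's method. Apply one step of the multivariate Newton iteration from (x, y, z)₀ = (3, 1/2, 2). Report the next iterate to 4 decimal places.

(1.1097, 0.5872, -0.0854)

At (3, 1/2, 2): F = (-7.0000, 12.914463, -3.0000).
Jacobian J = [[-2·x, 5·z, 5·y], [5·z - exp(x), -4·z, 5·x - 4·y + 2], [-2·x, 0, 2·z]].
At the point, J = [[-6.0000, 10.0000, 2.5000], [-10.085537, -8.0000, 15.0000], [-6.0000, 0.0000, 4.0000]] (det J = -424.578523).
Solving J·Δ = −F gives Δ = (-1.8903, 0.0872, -2.0854).
Then the next iterate is (x, y, z)₁ = (1.1097, 0.5872, -0.0854).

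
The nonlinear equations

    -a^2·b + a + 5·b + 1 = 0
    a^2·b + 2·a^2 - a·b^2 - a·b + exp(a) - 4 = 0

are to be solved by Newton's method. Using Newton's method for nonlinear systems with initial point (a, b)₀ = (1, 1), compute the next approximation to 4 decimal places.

At (1, 1): F = (6.0000, -0.281718).
Jacobian J = [[-2·a·b + 1, -a^2 + 5], [2·a·b + 4·a - b^2 - b + exp(a), a^2 - 2·a·b - a]].
At the point, J = [[-1.0000, 4.0000], [6.718282, -2.0000]] (det J = -24.873127).
Solving J·Δ = −F gives Δ = (-0.4371, -1.6093).
Then the next iterate is (a, b)₁ = (0.5629, -0.6093).

(0.5629, -0.6093)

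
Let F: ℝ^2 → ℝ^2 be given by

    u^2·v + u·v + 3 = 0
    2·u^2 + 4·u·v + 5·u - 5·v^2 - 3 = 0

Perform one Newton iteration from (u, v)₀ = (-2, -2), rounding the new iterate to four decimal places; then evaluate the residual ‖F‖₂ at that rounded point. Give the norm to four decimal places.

At (-2, -2): F = (-1.0000, -9.0000).
Jacobian J = [[2·u·v + v, u^2 + u], [4·u + 4·v + 5, 4·u - 10·v]].
At the point, J = [[6.0000, 2.0000], [-11.0000, 12.0000]] (det J = 94.0000).
Solving J·Δ = −F gives Δ = (-0.0638, 0.6915).
Then the next iterate is (u, v)₁ = (-2.0638, -1.3085).
Re-evaluating at (-2.0638, -1.3085): F = (0.127227, -2.559391), so ‖F‖₂ = 2.5626.

2.5626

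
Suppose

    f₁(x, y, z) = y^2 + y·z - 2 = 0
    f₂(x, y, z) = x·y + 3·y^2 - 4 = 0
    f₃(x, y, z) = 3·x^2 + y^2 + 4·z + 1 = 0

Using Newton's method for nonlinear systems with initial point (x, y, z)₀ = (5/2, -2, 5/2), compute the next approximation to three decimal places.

(0.950, -1.358, 0.518)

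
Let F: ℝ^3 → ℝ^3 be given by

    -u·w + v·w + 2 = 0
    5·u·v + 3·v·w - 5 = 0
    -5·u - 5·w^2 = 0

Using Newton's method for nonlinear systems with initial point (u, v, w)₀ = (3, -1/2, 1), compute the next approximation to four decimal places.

(-4.2131, -0.5902, 2.6066)

At (3, -1/2, 1): F = (-1.5000, -14.0000, -20.0000).
Jacobian J = [[-w, w, -u + v], [5·v, 5·u + 3·w, 3·v], [-5, 0, -10·w]].
At the point, J = [[-1.0000, 1.0000, -3.5000], [-2.5000, 18.0000, -1.5000], [-5.0000, 0.0000, -10.0000]] (det J = -152.5000).
Solving J·Δ = −F gives Δ = (-7.2131, -0.0902, 1.6066).
Then the next iterate is (u, v, w)₁ = (-4.2131, -0.5902, 2.6066).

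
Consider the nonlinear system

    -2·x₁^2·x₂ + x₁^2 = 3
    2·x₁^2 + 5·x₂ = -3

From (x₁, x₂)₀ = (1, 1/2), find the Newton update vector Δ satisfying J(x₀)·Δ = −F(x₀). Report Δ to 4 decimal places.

At (1, 1/2): F = (-3.0000, 7.5000).
Jacobian J = [[-4·x₁·x₂ + 2·x₁, -2·x₁^2], [4·x₁, 5]].
At the point, J = [[0.0000, -2.0000], [4.0000, 5.0000]] (det J = 8.0000).
Solving J·Δ = −F gives Δ = (0.0000, -1.5000).

(0.0000, -1.5000)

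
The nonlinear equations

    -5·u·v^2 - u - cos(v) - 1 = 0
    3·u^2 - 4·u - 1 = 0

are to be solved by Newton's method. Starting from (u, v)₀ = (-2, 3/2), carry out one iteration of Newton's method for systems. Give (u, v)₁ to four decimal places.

(-0.8125, 1.2134)

At (-2, 3/2): F = (23.429263, 19.0000).
Jacobian J = [[-5·v^2 - 1, -10·u·v + sin(v)], [6·u - 4, 0]].
At the point, J = [[-12.2500, 30.997495], [-16.0000, 0.0000]] (det J = 495.959920).
Solving J·Δ = −F gives Δ = (1.1875, -0.2866).
Then the next iterate is (u, v)₁ = (-0.8125, 1.2134).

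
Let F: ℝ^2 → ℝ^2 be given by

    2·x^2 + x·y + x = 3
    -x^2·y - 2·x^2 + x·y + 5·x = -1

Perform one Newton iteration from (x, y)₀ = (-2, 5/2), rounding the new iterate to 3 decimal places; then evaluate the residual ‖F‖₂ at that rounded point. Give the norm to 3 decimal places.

9.252

At (-2, 5/2): F = (-2.000, -32.000).
Jacobian J = [[4·x + y + 1, x], [-2·x·y - 4·x + y + 5, -x^2 + x]].
At the point, J = [[-4.500, -2.000], [25.500, -6.000]] (det J = 78.000).
Solving J·Δ = −F gives Δ = (0.667, -2.500).
Then the next iterate is (x, y)₁ = (-1.333, 0.000).
Re-evaluating at (-1.333, 0.000): F = (-0.77922, -9.21878), so ‖F‖₂ = 9.252.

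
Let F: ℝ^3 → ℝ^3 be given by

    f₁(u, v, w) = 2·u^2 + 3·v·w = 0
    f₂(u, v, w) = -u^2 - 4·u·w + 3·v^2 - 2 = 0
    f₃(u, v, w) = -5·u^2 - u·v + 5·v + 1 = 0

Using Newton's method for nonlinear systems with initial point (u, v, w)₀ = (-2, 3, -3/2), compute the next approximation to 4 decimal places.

At (-2, 3, -3/2): F = (-5.5000, 9.0000, 2.0000).
Jacobian J = [[4·u, 3·w, 3·v], [-2·u - 4·w, 6·v, -4·u], [-10·u - v, -u + 5, 0]].
At the point, J = [[-8.0000, -4.5000, 9.0000], [10.0000, 18.0000, 8.0000], [17.0000, 7.0000, 0.0000]] (det J = -2288.0000).
Solving J·Δ = −F gives Δ = (0.2094, -0.7941, 0.4001).
Then the next iterate is (u, v, w)₁ = (-1.7906, 2.2059, -1.0999).

(-1.7906, 2.2059, -1.0999)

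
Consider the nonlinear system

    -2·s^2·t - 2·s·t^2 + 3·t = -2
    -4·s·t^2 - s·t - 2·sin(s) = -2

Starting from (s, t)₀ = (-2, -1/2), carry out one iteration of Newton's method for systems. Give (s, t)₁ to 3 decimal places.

(-2.346, 0.284)

At (-2, -1/2): F = (5.500, 4.81859).
Jacobian J = [[-4·s·t - 2·t^2, -2·s^2 - 4·s·t + 3], [-4·t^2 - t - 2·cos(s), -8·s·t - s]].
At the point, J = [[-4.500, -9.000], [0.33229, -6.000]] (det J = 29.99064).
Solving J·Δ = −F gives Δ = (-0.346, 0.784).
Then the next iterate is (s, t)₁ = (-2.346, 0.284).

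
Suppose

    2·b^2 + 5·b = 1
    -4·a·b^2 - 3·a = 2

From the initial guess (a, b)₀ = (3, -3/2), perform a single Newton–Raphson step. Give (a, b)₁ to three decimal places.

(-12.167, -5.500)

At (3, -3/2): F = (-4.000, -38.000).
Jacobian J = [[0, 4·b + 5], [-4·b^2 - 3, -8·a·b]].
At the point, J = [[0.000, -1.000], [-12.000, 36.000]] (det J = -12.000).
Solving J·Δ = −F gives Δ = (-15.167, -4.000).
Then the next iterate is (a, b)₁ = (-12.167, -5.500).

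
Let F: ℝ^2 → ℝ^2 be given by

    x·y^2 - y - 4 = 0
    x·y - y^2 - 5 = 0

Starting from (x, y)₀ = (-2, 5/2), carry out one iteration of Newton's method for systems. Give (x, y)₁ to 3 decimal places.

(-4.815, -0.827)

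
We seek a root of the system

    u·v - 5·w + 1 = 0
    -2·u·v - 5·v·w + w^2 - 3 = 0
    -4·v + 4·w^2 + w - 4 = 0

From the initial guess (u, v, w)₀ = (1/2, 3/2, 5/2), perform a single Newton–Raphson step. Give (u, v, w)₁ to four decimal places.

At (1/2, 3/2, 5/2): F = (-10.7500, -17.0000, 17.5000).
Jacobian J = [[v, u, -5], [-2·v, -2·u - 5·w, -5·v + 2·w], [0, -4, 8·w + 1]].
At the point, J = [[1.5000, 0.5000, -5.0000], [-3.0000, -13.5000, -2.5000], [0.0000, -4.0000, 21.0000]] (det J = -468.7500).
Solving J·Δ = −F gives Δ = (3.8197, -1.8872, -1.1928).
Then the next iterate is (u, v, w)₁ = (4.3197, -0.3872, 1.3072).

(4.3197, -0.3872, 1.3072)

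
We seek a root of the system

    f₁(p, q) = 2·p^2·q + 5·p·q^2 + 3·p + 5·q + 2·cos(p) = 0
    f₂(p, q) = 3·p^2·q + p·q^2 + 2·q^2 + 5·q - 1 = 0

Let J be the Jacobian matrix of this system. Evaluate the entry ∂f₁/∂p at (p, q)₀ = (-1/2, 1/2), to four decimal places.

4.2089

∂f₁/∂p = 4·p·q + 5·q^2 - 2·sin(p) + 3.
At (-1/2, 1/2) this is 4.2089.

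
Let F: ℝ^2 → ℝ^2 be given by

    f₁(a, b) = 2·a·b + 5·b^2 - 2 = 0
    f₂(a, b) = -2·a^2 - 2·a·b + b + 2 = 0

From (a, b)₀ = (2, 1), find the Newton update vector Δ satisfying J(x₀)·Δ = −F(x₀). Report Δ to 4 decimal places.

At (2, 1): F = (7.0000, -9.0000).
Jacobian J = [[2·b, 2·a + 10·b], [-4·a - 2·b, -2·a + 1]].
At the point, J = [[2.0000, 14.0000], [-10.0000, -3.0000]] (det J = 134.0000).
Solving J·Δ = −F gives Δ = (-0.7836, -0.3881).

(-0.7836, -0.3881)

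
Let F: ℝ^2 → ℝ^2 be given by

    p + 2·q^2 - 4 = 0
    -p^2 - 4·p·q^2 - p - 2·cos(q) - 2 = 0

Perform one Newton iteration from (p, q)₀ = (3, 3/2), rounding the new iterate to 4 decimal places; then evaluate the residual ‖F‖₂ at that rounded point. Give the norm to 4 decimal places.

10.3891

At (3, 3/2): F = (3.5000, -41.141474).
Jacobian J = [[1, 4·q], [-2·p - 4·q^2 - 1, -8·p·q + 2·sin(q)]].
At the point, J = [[1.0000, 6.0000], [-16.0000, -34.005010]] (det J = 61.994990).
Solving J·Δ = −F gives Δ = (-2.0620, -0.2397).
Then the next iterate is (p, q)₁ = (0.9380, 1.2603).
Re-evaluating at (0.9380, 1.2603): F = (0.114712, -10.388419), so ‖F‖₂ = 10.3891.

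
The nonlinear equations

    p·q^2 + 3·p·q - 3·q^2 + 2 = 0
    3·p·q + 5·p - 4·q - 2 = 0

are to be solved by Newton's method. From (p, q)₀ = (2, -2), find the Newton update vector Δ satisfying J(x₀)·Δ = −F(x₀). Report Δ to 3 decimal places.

At (2, -2): F = (-14.000, 4.000).
Jacobian J = [[q^2 + 3·q, 2·p·q + 3·p - 6·q], [3·q + 5, 3·p - 4]].
At the point, J = [[-2.000, 10.000], [-1.000, 2.000]] (det J = 6.000).
Solving J·Δ = −F gives Δ = (11.333, 3.667).

(11.333, 3.667)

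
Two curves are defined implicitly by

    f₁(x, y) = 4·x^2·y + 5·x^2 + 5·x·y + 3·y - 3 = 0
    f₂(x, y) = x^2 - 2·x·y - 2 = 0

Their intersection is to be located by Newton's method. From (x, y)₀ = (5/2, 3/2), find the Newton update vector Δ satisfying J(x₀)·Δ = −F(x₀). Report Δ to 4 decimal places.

(-0.7964, -0.9686)

At (5/2, 3/2): F = (89.0000, -3.2500).
Jacobian J = [[8·x·y + 10·x + 5·y, 4·x^2 + 5·x + 3], [2·x - 2·y, -2·x]].
At the point, J = [[62.5000, 40.5000], [2.0000, -5.0000]] (det J = -393.5000).
Solving J·Δ = −F gives Δ = (-0.7964, -0.9686).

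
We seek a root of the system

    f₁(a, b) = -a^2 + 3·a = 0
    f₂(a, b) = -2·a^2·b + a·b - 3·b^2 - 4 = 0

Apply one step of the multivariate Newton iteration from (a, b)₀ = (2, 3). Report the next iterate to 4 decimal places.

(4.0000, -0.7917)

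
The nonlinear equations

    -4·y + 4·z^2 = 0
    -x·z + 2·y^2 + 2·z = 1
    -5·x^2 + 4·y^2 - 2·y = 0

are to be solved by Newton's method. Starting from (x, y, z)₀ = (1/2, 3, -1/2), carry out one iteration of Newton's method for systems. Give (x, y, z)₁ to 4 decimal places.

(1.0531, 1.8189, -2.0689)

At (1/2, 3, -1/2): F = (-11.0000, 16.2500, 28.7500).
Jacobian J = [[0, -4, 8·z], [-z, 4·y, -x + 2], [-10·x, 8·y - 2, 0]].
At the point, J = [[0.0000, -4.0000, -4.0000], [0.5000, 12.0000, 1.5000], [-5.0000, 22.0000, 0.0000]] (det J = -254.0000).
Solving J·Δ = −F gives Δ = (0.5531, -1.1811, -1.5689).
Then the next iterate is (x, y, z)₁ = (1.0531, 1.8189, -2.0689).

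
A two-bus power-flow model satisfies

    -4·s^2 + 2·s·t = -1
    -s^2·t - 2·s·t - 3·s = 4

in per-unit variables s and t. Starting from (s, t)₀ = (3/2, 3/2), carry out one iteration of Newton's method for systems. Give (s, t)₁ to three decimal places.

At (3/2, 3/2): F = (-3.500, -16.375).
Jacobian J = [[-8·s + 2·t, 2·s], [-2·s·t - 2·t - 3, -s^2 - 2·s]].
At the point, J = [[-9.000, 3.000], [-10.500, -5.250]] (det J = 78.750).
Solving J·Δ = −F gives Δ = (-0.857, -1.405).
Then the next iterate is (s, t)₁ = (0.643, 0.095).

(0.643, 0.095)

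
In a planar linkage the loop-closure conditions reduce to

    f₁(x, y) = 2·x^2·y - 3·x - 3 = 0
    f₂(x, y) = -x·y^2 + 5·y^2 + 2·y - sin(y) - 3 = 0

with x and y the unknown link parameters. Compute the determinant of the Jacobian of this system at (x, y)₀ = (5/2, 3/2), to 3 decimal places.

141.276

J = [[4·x·y - 3, 2·x^2], [-y^2, -2·x·y + 10·y - cos(y) + 2]].
At the point, J = [[12.000, 12.500], [-2.250, 9.42926]].
det J = 141.276.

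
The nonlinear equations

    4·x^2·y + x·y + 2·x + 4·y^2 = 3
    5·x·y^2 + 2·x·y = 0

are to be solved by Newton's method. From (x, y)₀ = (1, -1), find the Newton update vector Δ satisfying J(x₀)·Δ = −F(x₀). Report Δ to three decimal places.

(-0.385, 0.231)

At (1, -1): F = (-2.000, 3.000).
Jacobian J = [[8·x·y + y + 2, 4·x^2 + x + 8·y], [5·y^2 + 2·y, 10·x·y + 2·x]].
At the point, J = [[-7.000, -3.000], [3.000, -8.000]] (det J = 65.000).
Solving J·Δ = −F gives Δ = (-0.385, 0.231).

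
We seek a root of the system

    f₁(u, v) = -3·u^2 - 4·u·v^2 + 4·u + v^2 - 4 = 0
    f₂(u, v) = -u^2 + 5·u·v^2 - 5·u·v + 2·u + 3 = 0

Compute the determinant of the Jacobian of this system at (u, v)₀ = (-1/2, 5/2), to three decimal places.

J = [[-6·u - 4·v^2 + 4, -8·u·v + 2·v], [-2·u + 5·v^2 - 5·v + 2, 10·u·v - 5·u]].
At the point, J = [[-18.000, 15.000], [21.750, -10.000]].
det J = -146.250.

-146.250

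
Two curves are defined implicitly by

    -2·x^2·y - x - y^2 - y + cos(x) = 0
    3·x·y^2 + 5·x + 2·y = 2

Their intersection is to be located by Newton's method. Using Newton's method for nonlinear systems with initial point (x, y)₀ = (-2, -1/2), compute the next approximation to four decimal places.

At (-2, -1/2): F = (5.833853, -14.5000).
Jacobian J = [[-4·x·y - sin(x) - 1, -2·x^2 - 2·y - 1], [3·y^2 + 5, 6·x·y + 2]].
At the point, J = [[-4.090703, -8.0000], [5.7500, 8.0000]] (det J = 13.274379).
Solving J·Δ = −F gives Δ = (5.2228, -1.9414).
Then the next iterate is (x, y)₁ = (3.2228, -2.4414).

(3.2228, -2.4414)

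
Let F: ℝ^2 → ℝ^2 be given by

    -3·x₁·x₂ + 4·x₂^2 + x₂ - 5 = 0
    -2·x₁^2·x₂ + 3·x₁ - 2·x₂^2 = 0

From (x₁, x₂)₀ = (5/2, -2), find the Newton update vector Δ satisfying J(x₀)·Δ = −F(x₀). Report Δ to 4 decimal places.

(-0.9037, 0.8257)

At (5/2, -2): F = (24.0000, 24.5000).
Jacobian J = [[-3·x₂, -3·x₁ + 8·x₂ + 1], [-4·x₁·x₂ + 3, -2·x₁^2 - 4·x₂]].
At the point, J = [[6.0000, -22.5000], [23.0000, -4.5000]] (det J = 490.5000).
Solving J·Δ = −F gives Δ = (-0.9037, 0.8257).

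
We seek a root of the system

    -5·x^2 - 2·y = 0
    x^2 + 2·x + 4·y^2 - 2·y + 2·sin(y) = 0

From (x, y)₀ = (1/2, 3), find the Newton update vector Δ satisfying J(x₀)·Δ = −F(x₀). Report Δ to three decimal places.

(-0.872, -1.444)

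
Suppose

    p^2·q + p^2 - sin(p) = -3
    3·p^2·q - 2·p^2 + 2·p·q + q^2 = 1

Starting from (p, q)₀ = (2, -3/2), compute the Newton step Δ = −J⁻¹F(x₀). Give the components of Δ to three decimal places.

(-1.302, -0.538)

At (2, -3/2): F = (0.09070, -30.750).
Jacobian J = [[2·p·q + 2·p - cos(p), p^2], [6·p·q - 4·p + 2·q, 3·p^2 + 2·p + 2·q]].
At the point, J = [[-1.58385, 4.000], [-29.000, 13.000]] (det J = 95.40991).
Solving J·Δ = −F gives Δ = (-1.302, -0.538).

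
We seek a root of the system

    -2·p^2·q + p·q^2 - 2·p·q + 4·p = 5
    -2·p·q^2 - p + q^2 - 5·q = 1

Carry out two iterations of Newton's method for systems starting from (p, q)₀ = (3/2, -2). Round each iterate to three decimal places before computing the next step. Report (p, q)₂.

At (3/2, -2): F = (22.000, -0.500).
Jacobian J = [[-4·p·q + q^2 - 2·q + 4, -2·p^2 + 2·p·q - 2·p], [-2·q^2 - 1, -4·p·q + 2·q - 5]].
At the point, J = [[24.000, -13.500], [-9.000, 3.000]] (det J = -49.500).
Solving J·Δ = −F gives Δ = (1.197, 3.758).
Then the next iterate is (p, q)₁ = (2.697, 1.758).
Round to (2.697, 1.758) and repeat: F = (-20.93411, -26.06694), J = [[-15.39074, -10.45897], [-7.18113, -20.44930]].
Δ = (-0.649, -1.047), so (p, q)₂ = (2.048, 0.711).

(2.048, 0.711)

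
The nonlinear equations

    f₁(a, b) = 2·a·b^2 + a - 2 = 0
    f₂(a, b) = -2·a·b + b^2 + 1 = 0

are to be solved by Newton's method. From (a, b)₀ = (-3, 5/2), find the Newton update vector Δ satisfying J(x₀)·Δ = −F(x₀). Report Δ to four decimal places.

(133.3333, 58.5833)

At (-3, 5/2): F = (-42.5000, 22.2500).
Jacobian J = [[2·b^2 + 1, 4·a·b], [-2·b, -2·a + 2·b]].
At the point, J = [[13.5000, -30.0000], [-5.0000, 11.0000]] (det J = -1.5000).
Solving J·Δ = −F gives Δ = (133.3333, 58.5833).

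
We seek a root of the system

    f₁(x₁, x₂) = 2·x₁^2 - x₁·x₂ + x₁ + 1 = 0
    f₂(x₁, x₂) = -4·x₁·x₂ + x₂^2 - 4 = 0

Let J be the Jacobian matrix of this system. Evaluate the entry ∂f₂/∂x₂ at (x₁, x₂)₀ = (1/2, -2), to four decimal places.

-6.0000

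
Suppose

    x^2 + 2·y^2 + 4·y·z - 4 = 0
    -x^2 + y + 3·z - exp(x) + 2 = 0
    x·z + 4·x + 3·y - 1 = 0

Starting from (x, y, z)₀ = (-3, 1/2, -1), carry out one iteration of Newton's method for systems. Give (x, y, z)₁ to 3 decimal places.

At (-3, 1/2, -1): F = (3.500, -9.54979, -8.500).
Jacobian J = [[2·x, 4·y + 4·z, 4·y], [-2·x - exp(x), 1, 3], [z + 4, 3, x]].
At the point, J = [[-6.000, -2.000, 2.000], [5.95021, 1.000, 3.000], [3.000, 3.000, -3.000]] (det J = 48.000).
Solving J·Δ = −F gives Δ = (-0.542, 5.724, 2.349).
Then the next iterate is (x, y, z)₁ = (-3.542, 6.224, 1.349).

(-3.542, 6.224, 1.349)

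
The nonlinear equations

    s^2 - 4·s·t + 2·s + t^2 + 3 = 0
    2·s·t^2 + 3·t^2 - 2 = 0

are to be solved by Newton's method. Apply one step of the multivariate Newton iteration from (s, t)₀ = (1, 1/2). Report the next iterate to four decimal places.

(-0.6522, 0.8152)

At (1, 1/2): F = (4.2500, -0.7500).
Jacobian J = [[2·s - 4·t + 2, -4·s + 2·t], [2·t^2, 4·s·t + 6·t]].
At the point, J = [[2.0000, -3.0000], [0.5000, 5.0000]] (det J = 11.5000).
Solving J·Δ = −F gives Δ = (-1.6522, 0.3152).
Then the next iterate is (s, t)₁ = (-0.6522, 0.8152).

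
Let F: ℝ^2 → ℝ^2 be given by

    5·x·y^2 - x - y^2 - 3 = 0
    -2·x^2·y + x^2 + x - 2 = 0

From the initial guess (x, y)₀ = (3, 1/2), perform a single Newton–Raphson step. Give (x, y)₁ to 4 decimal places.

At (3, 1/2): F = (-2.5000, 1.0000).
Jacobian J = [[5·y^2 - 1, 10·x·y - 2·y], [-4·x·y + 2·x + 1, -2·x^2]].
At the point, J = [[0.2500, 14.0000], [1.0000, -18.0000]] (det J = -18.5000).
Solving J·Δ = −F gives Δ = (1.6757, 0.1486).
Then the next iterate is (x, y)₁ = (4.6757, 0.6486).

(4.6757, 0.6486)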